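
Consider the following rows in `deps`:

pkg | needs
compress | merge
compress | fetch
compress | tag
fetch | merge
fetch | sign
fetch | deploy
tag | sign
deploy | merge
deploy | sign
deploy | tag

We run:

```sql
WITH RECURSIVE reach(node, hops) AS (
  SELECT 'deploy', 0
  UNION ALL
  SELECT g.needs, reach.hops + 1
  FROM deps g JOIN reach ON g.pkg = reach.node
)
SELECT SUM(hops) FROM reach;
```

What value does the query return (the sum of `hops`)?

Base: (deploy, hops=0).
Iteration 1: edges from {deploy} -> (merge, hops=1), (sign, hops=1), (tag, hops=1).
Iteration 2: edges from {merge,sign,tag} -> (sign, hops=2).
Iteration 3: no outgoing edges from {sign}; recursion stops.
SUM(hops) = 0 + 1 + 1 + 1 + 2 = 5.

5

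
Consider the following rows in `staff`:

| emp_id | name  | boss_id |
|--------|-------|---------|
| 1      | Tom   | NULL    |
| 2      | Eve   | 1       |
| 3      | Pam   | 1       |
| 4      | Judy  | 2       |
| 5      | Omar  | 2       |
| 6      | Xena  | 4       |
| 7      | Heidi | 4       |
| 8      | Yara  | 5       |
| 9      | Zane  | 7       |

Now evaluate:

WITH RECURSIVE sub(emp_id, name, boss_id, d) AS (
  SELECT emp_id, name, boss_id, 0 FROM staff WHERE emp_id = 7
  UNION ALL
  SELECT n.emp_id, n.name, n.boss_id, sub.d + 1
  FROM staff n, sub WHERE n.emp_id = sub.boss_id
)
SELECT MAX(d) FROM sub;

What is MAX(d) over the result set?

3

Base: emp_id=7 (Heidi), boss_id=4, d 0.
Iteration 1: join on emp_id=4 -> Judy (id 4, boss_id=2, d 1).
Iteration 2: join on emp_id=2 -> Eve (id 2, boss_id=1, d 2).
Iteration 3: join on emp_id=1 -> Tom (id 1, boss_id=NULL, d 3).
Iteration 4: boss_id is NULL; no match; recursion stops.
d values: 0, 1, 2, 3; the maximum is 3.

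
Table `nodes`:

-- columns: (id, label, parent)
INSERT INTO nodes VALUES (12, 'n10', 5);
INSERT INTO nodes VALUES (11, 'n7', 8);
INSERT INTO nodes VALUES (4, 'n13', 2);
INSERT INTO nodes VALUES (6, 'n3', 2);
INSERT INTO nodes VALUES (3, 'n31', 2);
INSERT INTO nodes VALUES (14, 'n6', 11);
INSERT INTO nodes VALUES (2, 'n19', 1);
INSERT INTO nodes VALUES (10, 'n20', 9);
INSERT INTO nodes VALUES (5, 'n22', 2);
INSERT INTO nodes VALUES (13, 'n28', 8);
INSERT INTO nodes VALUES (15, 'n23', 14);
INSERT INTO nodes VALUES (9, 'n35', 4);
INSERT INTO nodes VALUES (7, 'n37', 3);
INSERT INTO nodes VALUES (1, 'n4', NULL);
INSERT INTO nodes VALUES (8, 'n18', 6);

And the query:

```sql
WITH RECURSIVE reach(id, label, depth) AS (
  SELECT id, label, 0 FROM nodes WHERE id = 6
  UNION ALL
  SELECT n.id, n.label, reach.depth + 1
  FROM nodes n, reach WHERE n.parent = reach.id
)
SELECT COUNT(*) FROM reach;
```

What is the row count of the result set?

6

Base: id=6 (n3) at depth 0.
Iteration 1: rows with parent in {6} -> n18 (id 8, depth 1).
Iteration 2: rows with parent in {8} -> n7 (id 11, depth 2), n28 (id 13, depth 2).
Iteration 3: rows with parent in {11,13} -> n6 (id 14, depth 3).
Iteration 4: rows with parent in {14} -> n23 (id 15, depth 4).
Iteration 5: no rows with parent in {15}; recursion stops.
Total rows emitted: 6.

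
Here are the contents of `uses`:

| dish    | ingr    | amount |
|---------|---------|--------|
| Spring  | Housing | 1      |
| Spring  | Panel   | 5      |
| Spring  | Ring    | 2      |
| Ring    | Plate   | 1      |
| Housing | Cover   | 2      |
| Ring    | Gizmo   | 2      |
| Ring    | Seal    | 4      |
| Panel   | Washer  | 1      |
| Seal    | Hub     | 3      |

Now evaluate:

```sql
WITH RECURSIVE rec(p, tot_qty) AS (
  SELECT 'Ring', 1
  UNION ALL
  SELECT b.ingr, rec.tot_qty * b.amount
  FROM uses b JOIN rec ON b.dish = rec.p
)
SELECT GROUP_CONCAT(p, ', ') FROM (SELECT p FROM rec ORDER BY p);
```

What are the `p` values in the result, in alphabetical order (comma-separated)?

Base: (Ring, tot_qty=1).
Iteration 1: components of {Ring} -> Gizmo = 1*2 = 2, Plate = 1*1 = 1, Seal = 1*4 = 4.
Iteration 2: components of {Gizmo,Plate,Seal} -> Hub = 4*3 = 12.
Iteration 3: no further components; recursion stops.

Gizmo, Hub, Plate, Ring, Seal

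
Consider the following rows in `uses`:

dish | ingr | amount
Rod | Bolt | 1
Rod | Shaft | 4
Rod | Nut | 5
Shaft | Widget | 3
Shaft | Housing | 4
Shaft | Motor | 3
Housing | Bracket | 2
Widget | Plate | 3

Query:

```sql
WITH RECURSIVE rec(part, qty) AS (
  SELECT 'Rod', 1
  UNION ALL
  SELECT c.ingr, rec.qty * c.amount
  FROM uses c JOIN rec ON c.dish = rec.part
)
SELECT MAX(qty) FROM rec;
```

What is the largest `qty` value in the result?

36

Base: (Rod, qty=1).
Iteration 1: components of {Rod} -> Bolt = 1*1 = 1, Nut = 1*5 = 5, Shaft = 1*4 = 4.
Iteration 2: components of {Bolt,Nut,Shaft} -> Housing = 4*4 = 16, Motor = 4*3 = 12, Widget = 4*3 = 12.
Iteration 3: components of {Housing,Motor,Widget} -> Bracket = 16*2 = 32, Plate = 12*3 = 36.
Iteration 4: no further components; recursion stops.
qty values: 1, 1, 4, 5, 12, 16, 12, 36, 32; the maximum is 36.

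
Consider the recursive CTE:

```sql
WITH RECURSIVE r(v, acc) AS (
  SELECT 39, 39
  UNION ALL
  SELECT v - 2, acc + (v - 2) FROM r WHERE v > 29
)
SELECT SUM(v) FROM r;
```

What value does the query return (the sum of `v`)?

Base: v=39, acc=39.
Iteration 1: 39 > 29 holds -> v = 39 - 2 = 37, acc = 39 + 37 = 76.
Iteration 2: 37 > 29 holds -> v = 37 - 2 = 35, acc = 76 + 35 = 111.
Iteration 3: 35 > 29 holds -> v = 35 - 2 = 33, acc = 111 + 33 = 144.
Iteration 4: 33 > 29 holds -> v = 33 - 2 = 31, acc = 144 + 31 = 175.
Iteration 5: 31 > 29 holds -> v = 31 - 2 = 29, acc = 175 + 29 = 204.
Iteration 6: 29 > 29 fails; recursion stops.
SUM(v) = 39 + 37 + 35 + 33 + 31 + 29 = 204.

204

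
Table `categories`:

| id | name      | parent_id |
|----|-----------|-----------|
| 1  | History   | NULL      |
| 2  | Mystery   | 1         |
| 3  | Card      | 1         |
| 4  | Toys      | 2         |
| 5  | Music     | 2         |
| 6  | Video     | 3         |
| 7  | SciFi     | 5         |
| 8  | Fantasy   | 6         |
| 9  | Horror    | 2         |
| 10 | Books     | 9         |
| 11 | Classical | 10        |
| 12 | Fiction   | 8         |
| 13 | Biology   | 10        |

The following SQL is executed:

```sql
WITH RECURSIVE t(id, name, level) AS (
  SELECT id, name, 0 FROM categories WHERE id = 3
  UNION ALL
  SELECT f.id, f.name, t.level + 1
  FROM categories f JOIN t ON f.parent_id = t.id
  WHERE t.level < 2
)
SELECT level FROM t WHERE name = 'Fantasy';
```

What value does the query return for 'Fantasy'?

2

Base: id=3 (Card) at level 0.
Iteration 1: rows with parent_id in {3} -> Video (id 6, level 1).
Iteration 2: rows with parent_id in {6} -> Fantasy (id 8, level 2).
Iteration 3: level < 2 fails for all current rows; recursion stops.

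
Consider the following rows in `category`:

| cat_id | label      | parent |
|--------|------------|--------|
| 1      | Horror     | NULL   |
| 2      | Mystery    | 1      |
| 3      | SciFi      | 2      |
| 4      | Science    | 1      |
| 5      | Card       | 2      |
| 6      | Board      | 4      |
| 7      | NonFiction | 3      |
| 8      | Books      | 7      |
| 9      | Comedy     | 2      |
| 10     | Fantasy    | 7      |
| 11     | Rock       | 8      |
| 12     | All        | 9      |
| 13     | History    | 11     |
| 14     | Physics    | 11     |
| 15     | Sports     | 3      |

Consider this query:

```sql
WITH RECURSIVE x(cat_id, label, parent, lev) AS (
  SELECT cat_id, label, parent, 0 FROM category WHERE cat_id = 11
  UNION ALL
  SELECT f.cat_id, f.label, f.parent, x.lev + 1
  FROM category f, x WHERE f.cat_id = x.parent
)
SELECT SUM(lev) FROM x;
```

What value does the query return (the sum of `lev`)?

Base: cat_id=11 (Rock), parent=8, lev 0.
Iteration 1: join on cat_id=8 -> Books (id 8, parent=7, lev 1).
Iteration 2: join on cat_id=7 -> NonFiction (id 7, parent=3, lev 2).
Iteration 3: join on cat_id=3 -> SciFi (id 3, parent=2, lev 3).
Iteration 4: join on cat_id=2 -> Mystery (id 2, parent=1, lev 4).
Iteration 5: join on cat_id=1 -> Horror (id 1, parent=NULL, lev 5).
Iteration 6: parent is NULL; no match; recursion stops.
SUM(lev) = 0 + 1 + 2 + 3 + 4 + 5 = 15.

15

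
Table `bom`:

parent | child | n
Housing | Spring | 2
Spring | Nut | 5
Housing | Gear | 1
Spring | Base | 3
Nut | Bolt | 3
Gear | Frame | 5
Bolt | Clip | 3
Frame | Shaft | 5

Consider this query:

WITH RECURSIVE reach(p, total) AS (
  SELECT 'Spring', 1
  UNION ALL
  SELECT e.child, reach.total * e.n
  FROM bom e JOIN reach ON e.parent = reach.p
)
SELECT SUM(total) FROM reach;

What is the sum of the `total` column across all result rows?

69

Base: (Spring, total=1).
Iteration 1: components of {Spring} -> Base = 1*3 = 3, Nut = 1*5 = 5.
Iteration 2: components of {Base,Nut} -> Bolt = 5*3 = 15.
Iteration 3: components of {Bolt} -> Clip = 15*3 = 45.
Iteration 4: no further components; recursion stops.
SUM(total) = 1 + 5 + 3 + 15 + 45 = 69.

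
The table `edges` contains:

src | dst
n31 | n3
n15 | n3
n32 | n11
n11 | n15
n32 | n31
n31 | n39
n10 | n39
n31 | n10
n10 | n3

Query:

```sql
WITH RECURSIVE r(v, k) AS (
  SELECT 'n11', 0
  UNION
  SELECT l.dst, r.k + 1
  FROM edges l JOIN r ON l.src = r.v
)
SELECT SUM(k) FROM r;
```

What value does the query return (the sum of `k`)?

3

Base: (n11, k=0).
Iteration 1: edges from {n11} -> (n15, k=1).
Iteration 2: edges from {n15} -> (n3, k=2).
Iteration 3: no outgoing edges from {n3}; recursion stops.
SUM(k) = 0 + 1 + 2 = 3.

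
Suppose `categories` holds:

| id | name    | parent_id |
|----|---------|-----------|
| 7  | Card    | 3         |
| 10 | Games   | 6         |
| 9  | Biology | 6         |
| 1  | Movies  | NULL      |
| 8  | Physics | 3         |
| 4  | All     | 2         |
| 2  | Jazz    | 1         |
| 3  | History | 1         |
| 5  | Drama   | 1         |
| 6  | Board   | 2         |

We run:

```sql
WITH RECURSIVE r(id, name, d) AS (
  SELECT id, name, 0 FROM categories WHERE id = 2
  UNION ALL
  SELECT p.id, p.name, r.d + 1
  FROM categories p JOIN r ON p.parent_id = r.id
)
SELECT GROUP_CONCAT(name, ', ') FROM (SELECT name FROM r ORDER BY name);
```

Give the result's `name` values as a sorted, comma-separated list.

Base: id=2 (Jazz) at d 0.
Iteration 1: rows with parent_id in {2} -> All (id 4, d 1), Board (id 6, d 1).
Iteration 2: rows with parent_id in {4,6} -> Biology (id 9, d 2), Games (id 10, d 2).
Iteration 3: no rows with parent_id in {9,10}; recursion stops.

All, Biology, Board, Games, Jazz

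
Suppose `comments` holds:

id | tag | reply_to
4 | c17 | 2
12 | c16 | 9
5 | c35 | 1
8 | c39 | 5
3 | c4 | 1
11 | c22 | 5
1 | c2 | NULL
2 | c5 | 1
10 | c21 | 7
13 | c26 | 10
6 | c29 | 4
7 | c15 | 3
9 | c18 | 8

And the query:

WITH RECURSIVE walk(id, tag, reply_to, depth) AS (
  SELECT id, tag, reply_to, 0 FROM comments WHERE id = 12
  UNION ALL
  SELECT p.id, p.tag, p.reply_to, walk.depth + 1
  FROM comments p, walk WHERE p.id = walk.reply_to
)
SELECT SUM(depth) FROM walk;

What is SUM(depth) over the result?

10

Base: id=12 (c16), reply_to=9, depth 0.
Iteration 1: join on id=9 -> c18 (id 9, reply_to=8, depth 1).
Iteration 2: join on id=8 -> c39 (id 8, reply_to=5, depth 2).
Iteration 3: join on id=5 -> c35 (id 5, reply_to=1, depth 3).
Iteration 4: join on id=1 -> c2 (id 1, reply_to=NULL, depth 4).
Iteration 5: reply_to is NULL; no match; recursion stops.
SUM(depth) = 0 + 1 + 2 + 3 + 4 = 10.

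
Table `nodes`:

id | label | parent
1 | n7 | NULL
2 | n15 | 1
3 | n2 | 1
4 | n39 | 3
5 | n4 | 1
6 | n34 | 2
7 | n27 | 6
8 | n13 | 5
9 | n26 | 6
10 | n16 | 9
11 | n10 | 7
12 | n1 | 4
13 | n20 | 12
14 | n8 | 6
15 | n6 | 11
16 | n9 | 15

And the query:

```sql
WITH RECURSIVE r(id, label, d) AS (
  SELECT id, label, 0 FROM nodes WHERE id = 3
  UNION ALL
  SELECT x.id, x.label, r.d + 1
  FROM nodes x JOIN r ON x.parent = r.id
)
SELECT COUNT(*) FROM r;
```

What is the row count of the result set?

4

Base: id=3 (n2) at d 0.
Iteration 1: rows with parent in {3} -> n39 (id 4, d 1).
Iteration 2: rows with parent in {4} -> n1 (id 12, d 2).
Iteration 3: rows with parent in {12} -> n20 (id 13, d 3).
Iteration 4: no rows with parent in {13}; recursion stops.
Total rows emitted: 4.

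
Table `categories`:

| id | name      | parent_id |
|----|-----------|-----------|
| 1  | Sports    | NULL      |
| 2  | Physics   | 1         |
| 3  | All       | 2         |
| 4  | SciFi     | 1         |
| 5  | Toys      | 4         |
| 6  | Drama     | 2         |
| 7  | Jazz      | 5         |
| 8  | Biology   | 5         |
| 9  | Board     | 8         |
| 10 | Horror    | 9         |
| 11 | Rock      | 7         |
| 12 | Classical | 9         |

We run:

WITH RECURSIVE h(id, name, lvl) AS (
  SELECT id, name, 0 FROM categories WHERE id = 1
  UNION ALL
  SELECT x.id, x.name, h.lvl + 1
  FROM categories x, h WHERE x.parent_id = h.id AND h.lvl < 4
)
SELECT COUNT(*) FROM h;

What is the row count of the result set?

Base: id=1 (Sports) at lvl 0.
Iteration 1: rows with parent_id in {1} -> Physics (id 2, lvl 1), SciFi (id 4, lvl 1).
Iteration 2: rows with parent_id in {2,4} -> All (id 3, lvl 2), Toys (id 5, lvl 2), Drama (id 6, lvl 2).
Iteration 3: rows with parent_id in {3,5,6} -> Jazz (id 7, lvl 3), Biology (id 8, lvl 3).
Iteration 4: rows with parent_id in {7,8} -> Board (id 9, lvl 4), Rock (id 11, lvl 4).
Iteration 5: lvl < 4 fails for all current rows; recursion stops.
Total rows emitted: 10.

10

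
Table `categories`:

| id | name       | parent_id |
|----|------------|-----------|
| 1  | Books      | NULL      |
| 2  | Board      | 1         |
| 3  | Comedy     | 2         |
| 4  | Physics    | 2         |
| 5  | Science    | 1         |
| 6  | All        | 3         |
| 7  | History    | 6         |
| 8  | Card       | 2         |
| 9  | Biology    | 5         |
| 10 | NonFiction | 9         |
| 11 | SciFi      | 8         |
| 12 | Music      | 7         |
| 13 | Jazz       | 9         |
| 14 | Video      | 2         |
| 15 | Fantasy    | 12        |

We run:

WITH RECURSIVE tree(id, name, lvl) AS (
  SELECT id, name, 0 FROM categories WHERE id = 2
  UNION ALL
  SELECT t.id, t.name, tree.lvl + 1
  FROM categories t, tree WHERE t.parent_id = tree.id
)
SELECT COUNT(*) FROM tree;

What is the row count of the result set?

Base: id=2 (Board) at lvl 0.
Iteration 1: rows with parent_id in {2} -> Comedy (id 3, lvl 1), Physics (id 4, lvl 1), Card (id 8, lvl 1), Video (id 14, lvl 1).
Iteration 2: rows with parent_id in {3,4,8,14} -> All (id 6, lvl 2), SciFi (id 11, lvl 2).
Iteration 3: rows with parent_id in {6,11} -> History (id 7, lvl 3).
Iteration 4: rows with parent_id in {7} -> Music (id 12, lvl 4).
Iteration 5: rows with parent_id in {12} -> Fantasy (id 15, lvl 5).
Iteration 6: no rows with parent_id in {15}; recursion stops.
Total rows emitted: 10.

10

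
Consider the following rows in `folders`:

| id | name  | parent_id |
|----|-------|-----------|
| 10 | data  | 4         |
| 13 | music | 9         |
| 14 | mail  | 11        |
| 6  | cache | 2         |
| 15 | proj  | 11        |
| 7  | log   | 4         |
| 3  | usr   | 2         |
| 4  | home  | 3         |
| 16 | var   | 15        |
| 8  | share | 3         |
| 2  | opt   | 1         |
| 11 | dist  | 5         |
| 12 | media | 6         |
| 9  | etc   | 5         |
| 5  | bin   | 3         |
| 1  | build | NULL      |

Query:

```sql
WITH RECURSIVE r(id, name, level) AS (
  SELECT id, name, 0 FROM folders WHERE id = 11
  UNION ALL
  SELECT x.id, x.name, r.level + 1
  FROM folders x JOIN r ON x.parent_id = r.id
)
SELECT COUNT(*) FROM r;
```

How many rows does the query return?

4

Base: id=11 (dist) at level 0.
Iteration 1: rows with parent_id in {11} -> mail (id 14, level 1), proj (id 15, level 1).
Iteration 2: rows with parent_id in {14,15} -> var (id 16, level 2).
Iteration 3: no rows with parent_id in {16}; recursion stops.
Total rows emitted: 4.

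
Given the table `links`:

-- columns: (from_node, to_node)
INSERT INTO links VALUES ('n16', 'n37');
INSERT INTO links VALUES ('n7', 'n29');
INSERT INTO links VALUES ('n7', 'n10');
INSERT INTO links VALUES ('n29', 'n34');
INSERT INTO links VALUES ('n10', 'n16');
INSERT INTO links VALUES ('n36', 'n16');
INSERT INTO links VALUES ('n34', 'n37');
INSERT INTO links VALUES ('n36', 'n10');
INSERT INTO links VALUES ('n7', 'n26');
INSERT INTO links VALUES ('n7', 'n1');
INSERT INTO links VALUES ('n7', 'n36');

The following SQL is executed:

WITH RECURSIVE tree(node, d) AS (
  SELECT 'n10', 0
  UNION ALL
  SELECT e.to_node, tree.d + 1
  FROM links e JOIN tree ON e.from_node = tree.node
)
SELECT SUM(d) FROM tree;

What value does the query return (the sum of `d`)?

Base: (n10, d=0).
Iteration 1: edges from {n10} -> (n16, d=1).
Iteration 2: edges from {n16} -> (n37, d=2).
Iteration 3: no outgoing edges from {n37}; recursion stops.
SUM(d) = 0 + 1 + 2 = 3.

3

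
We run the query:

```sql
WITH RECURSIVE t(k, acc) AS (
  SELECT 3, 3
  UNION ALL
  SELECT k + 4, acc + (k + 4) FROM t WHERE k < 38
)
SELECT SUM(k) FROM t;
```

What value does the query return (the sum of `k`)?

210

Base: k=3, acc=3.
Iteration 1: 3 < 38 holds -> k = 3 + 4 = 7, acc = 3 + 7 = 10.
Iteration 2: 7 < 38 holds -> k = 7 + 4 = 11, acc = 10 + 11 = 21.
Iteration 3: 11 < 38 holds -> k = 11 + 4 = 15, acc = 21 + 15 = 36.
Iteration 4: 15 < 38 holds -> k = 15 + 4 = 19, acc = 36 + 19 = 55.
Iteration 5: 19 < 38 holds -> k = 19 + 4 = 23, acc = 55 + 23 = 78.
Iteration 6: 23 < 38 holds -> k = 23 + 4 = 27, acc = 78 + 27 = 105.
Iteration 7: 27 < 38 holds -> k = 27 + 4 = 31, acc = 105 + 31 = 136.
Iteration 8: 31 < 38 holds -> k = 31 + 4 = 35, acc = 136 + 35 = 171.
Iteration 9: 35 < 38 holds -> k = 35 + 4 = 39, acc = 171 + 39 = 210.
Iteration 10: 39 < 38 fails; recursion stops.
SUM(k) = 3 + 7 + 11 + 15 + 19 + 23 + 27 + 31 + 35 + 39 = 210.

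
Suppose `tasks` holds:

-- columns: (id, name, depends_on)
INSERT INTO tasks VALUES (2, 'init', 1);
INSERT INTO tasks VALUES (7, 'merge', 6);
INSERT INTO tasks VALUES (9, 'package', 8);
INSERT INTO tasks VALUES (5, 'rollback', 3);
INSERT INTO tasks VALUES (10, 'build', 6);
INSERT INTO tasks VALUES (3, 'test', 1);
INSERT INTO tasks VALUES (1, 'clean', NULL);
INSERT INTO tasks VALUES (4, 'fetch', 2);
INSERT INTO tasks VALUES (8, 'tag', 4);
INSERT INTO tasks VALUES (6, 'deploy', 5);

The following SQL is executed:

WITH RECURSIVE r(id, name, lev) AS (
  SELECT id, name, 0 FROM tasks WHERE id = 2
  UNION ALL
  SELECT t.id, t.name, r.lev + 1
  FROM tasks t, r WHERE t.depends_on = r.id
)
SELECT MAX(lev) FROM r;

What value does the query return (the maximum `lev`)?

Base: id=2 (init) at lev 0.
Iteration 1: rows with depends_on in {2} -> fetch (id 4, lev 1).
Iteration 2: rows with depends_on in {4} -> tag (id 8, lev 2).
Iteration 3: rows with depends_on in {8} -> package (id 9, lev 3).
Iteration 4: no rows with depends_on in {9}; recursion stops.
lev values: 0, 1, 2, 3; the maximum is 3.

3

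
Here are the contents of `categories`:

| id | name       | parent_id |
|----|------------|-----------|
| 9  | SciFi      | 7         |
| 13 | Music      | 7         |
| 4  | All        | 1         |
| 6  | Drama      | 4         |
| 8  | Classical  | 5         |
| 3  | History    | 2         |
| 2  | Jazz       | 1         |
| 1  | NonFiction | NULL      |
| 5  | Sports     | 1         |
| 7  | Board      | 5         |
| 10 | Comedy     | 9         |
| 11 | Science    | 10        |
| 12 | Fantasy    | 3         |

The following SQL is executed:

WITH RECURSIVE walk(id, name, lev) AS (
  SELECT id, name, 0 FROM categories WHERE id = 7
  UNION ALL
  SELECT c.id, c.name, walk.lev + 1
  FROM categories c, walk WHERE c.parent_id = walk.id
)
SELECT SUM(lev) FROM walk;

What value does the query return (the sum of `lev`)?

7

Base: id=7 (Board) at lev 0.
Iteration 1: rows with parent_id in {7} -> SciFi (id 9, lev 1), Music (id 13, lev 1).
Iteration 2: rows with parent_id in {9,13} -> Comedy (id 10, lev 2).
Iteration 3: rows with parent_id in {10} -> Science (id 11, lev 3).
Iteration 4: no rows with parent_id in {11}; recursion stops.
SUM(lev) = 0 + 1 + 1 + 2 + 3 = 7.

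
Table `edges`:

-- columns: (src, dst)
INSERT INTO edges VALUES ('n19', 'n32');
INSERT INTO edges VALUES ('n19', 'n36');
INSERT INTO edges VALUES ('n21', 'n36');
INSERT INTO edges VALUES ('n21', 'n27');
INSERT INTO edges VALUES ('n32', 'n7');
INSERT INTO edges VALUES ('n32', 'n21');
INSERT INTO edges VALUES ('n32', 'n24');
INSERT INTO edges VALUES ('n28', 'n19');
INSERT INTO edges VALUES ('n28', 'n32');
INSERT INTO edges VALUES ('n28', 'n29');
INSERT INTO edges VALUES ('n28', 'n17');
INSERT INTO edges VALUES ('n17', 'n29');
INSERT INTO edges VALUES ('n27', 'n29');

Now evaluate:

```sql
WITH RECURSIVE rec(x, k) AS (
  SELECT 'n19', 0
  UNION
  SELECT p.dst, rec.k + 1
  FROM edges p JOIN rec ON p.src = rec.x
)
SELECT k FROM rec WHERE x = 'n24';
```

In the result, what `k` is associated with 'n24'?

2

Base: (n19, k=0).
Iteration 1: edges from {n19} -> (n32, k=1), (n36, k=1).
Iteration 2: edges from {n32,n36} -> (n21, k=2), (n24, k=2), (n7, k=2).
Iteration 3: edges from {n21,n24,n7} -> (n27, k=3), (n36, k=3).
Iteration 4: edges from {n27,n36} -> (n29, k=4).
Iteration 5: no outgoing edges from {n29}; recursion stops.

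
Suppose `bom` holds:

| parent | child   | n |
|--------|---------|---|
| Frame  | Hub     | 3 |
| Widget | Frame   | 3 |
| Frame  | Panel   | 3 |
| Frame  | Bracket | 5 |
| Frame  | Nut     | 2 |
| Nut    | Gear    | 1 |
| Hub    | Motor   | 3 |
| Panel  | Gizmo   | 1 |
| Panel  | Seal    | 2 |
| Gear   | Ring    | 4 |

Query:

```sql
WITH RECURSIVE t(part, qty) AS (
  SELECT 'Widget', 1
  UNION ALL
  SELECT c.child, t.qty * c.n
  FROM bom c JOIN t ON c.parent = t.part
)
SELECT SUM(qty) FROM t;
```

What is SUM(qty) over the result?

127

Base: (Widget, qty=1).
Iteration 1: components of {Widget} -> Frame = 1*3 = 3.
Iteration 2: components of {Frame} -> Bracket = 3*5 = 15, Hub = 3*3 = 9, Nut = 3*2 = 6, Panel = 3*3 = 9.
Iteration 3: components of {Bracket,Hub,Nut,Panel} -> Gear = 6*1 = 6, Gizmo = 9*1 = 9, Motor = 9*3 = 27, Seal = 9*2 = 18.
Iteration 4: components of {Gear,Gizmo,Motor,Seal} -> Ring = 6*4 = 24.
Iteration 5: no further components; recursion stops.
SUM(qty) = 1 + 3 + 9 + 6 + 9 + 15 + 18 + 9 + 6 + 27 + 24 = 127.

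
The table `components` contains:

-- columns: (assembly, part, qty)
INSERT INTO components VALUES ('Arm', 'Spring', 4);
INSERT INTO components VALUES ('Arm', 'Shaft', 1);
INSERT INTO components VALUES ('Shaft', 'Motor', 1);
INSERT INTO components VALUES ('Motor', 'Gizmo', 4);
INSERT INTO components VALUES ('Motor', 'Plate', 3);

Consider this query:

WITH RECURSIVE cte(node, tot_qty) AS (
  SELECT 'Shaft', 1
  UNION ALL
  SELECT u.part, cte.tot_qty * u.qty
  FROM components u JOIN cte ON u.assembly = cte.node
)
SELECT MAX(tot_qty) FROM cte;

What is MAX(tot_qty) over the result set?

Base: (Shaft, tot_qty=1).
Iteration 1: components of {Shaft} -> Motor = 1*1 = 1.
Iteration 2: components of {Motor} -> Gizmo = 1*4 = 4, Plate = 1*3 = 3.
Iteration 3: no further components; recursion stops.
tot_qty values: 1, 1, 4, 3; the maximum is 4.

4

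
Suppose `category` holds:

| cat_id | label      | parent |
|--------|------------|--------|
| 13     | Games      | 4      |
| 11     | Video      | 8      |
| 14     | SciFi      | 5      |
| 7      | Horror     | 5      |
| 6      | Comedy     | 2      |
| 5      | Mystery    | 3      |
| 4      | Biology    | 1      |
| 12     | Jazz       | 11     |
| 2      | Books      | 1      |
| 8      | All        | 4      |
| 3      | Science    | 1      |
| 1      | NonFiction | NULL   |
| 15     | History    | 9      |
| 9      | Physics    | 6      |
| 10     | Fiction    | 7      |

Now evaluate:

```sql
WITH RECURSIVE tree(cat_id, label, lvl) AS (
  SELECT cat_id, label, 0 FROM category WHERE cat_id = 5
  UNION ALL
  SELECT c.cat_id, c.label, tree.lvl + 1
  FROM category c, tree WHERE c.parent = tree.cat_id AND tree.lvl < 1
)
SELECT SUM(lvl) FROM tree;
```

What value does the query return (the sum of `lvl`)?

2

Base: cat_id=5 (Mystery) at lvl 0.
Iteration 1: rows with parent in {5} -> Horror (id 7, lvl 1), SciFi (id 14, lvl 1).
Iteration 2: lvl < 1 fails for all current rows; recursion stops.
SUM(lvl) = 0 + 1 + 1 = 2.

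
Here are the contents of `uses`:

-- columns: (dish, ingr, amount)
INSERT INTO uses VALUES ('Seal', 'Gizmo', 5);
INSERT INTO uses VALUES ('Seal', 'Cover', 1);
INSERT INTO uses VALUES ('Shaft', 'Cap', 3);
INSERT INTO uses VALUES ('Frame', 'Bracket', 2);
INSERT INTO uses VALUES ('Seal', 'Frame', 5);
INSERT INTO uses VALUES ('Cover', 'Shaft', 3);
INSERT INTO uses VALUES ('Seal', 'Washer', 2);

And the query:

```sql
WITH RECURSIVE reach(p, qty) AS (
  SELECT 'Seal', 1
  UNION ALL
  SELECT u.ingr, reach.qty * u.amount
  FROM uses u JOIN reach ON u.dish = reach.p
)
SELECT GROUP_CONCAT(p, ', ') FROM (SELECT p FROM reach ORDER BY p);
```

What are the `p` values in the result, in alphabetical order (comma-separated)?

Bracket, Cap, Cover, Frame, Gizmo, Seal, Shaft, Washer

Base: (Seal, qty=1).
Iteration 1: components of {Seal} -> Cover = 1*1 = 1, Frame = 1*5 = 5, Gizmo = 1*5 = 5, Washer = 1*2 = 2.
Iteration 2: components of {Cover,Frame,Gizmo,Washer} -> Bracket = 5*2 = 10, Shaft = 1*3 = 3.
Iteration 3: components of {Bracket,Shaft} -> Cap = 3*3 = 9.
Iteration 4: no further components; recursion stops.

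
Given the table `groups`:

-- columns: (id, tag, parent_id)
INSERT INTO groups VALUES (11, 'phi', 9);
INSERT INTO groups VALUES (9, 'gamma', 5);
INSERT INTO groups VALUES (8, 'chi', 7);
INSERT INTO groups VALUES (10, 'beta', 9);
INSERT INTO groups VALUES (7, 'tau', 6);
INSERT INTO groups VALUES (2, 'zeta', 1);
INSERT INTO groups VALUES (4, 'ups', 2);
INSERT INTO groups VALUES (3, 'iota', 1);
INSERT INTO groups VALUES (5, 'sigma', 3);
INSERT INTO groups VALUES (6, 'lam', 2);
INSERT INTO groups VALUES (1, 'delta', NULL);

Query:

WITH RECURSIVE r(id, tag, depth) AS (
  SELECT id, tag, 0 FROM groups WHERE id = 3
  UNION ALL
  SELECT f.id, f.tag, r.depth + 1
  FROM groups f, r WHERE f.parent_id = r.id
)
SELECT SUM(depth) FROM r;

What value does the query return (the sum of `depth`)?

9

Base: id=3 (iota) at depth 0.
Iteration 1: rows with parent_id in {3} -> sigma (id 5, depth 1).
Iteration 2: rows with parent_id in {5} -> gamma (id 9, depth 2).
Iteration 3: rows with parent_id in {9} -> beta (id 10, depth 3), phi (id 11, depth 3).
Iteration 4: no rows with parent_id in {10,11}; recursion stops.
SUM(depth) = 0 + 1 + 2 + 3 + 3 = 9.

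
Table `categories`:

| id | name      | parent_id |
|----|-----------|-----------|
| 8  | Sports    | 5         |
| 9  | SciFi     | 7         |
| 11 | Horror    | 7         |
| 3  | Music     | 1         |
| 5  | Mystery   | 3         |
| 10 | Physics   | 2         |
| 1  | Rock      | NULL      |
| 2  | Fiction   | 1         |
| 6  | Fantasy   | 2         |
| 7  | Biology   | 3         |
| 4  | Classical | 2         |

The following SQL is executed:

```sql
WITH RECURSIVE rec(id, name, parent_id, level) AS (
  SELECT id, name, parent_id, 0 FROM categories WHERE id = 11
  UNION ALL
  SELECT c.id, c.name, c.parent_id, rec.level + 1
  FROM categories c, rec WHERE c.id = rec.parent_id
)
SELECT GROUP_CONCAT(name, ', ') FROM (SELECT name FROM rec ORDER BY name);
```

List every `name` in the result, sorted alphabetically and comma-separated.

Base: id=11 (Horror), parent_id=7, level 0.
Iteration 1: join on id=7 -> Biology (id 7, parent_id=3, level 1).
Iteration 2: join on id=3 -> Music (id 3, parent_id=1, level 2).
Iteration 3: join on id=1 -> Rock (id 1, parent_id=NULL, level 3).
Iteration 4: parent_id is NULL; no match; recursion stops.

Biology, Horror, Music, Rock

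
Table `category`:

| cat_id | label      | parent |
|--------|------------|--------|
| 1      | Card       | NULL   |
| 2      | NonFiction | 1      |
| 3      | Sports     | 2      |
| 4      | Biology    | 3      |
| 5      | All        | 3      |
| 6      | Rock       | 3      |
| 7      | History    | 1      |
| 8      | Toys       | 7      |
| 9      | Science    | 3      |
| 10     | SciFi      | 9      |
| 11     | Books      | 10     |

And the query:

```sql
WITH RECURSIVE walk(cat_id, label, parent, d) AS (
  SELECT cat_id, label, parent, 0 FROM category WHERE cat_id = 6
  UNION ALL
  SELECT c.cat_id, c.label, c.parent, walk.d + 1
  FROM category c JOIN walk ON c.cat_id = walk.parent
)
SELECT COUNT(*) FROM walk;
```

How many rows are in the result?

Base: cat_id=6 (Rock), parent=3, d 0.
Iteration 1: join on cat_id=3 -> Sports (id 3, parent=2, d 1).
Iteration 2: join on cat_id=2 -> NonFiction (id 2, parent=1, d 2).
Iteration 3: join on cat_id=1 -> Card (id 1, parent=NULL, d 3).
Iteration 4: parent is NULL; no match; recursion stops.
Total rows emitted: 4.

4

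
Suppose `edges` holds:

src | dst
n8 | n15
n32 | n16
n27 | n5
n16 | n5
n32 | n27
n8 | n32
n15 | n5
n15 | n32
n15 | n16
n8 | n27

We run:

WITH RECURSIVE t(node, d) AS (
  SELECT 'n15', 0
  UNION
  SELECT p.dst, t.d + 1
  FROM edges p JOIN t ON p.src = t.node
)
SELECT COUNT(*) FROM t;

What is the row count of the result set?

8

Base: (n15, d=0).
Iteration 1: edges from {n15} -> (n16, d=1), (n32, d=1), (n5, d=1).
Iteration 2: edges from {n16,n32,n5} -> (n16, d=2), (n27, d=2), (n5, d=2).
Iteration 3: edges from {n16,n27,n5} -> (n5, d=3). [UNION drops 1 duplicate row(s)]
Iteration 4: no outgoing edges from {n5}; recursion stops.
Total rows emitted: 8.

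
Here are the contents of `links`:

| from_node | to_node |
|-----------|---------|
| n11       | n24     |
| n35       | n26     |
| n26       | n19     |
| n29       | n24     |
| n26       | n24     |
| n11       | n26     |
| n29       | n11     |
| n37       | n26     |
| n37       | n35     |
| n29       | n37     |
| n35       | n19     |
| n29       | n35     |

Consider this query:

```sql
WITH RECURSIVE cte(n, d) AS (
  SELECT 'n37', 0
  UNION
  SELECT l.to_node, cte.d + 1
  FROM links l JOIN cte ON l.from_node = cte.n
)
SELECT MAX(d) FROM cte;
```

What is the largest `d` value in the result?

Base: (n37, d=0).
Iteration 1: edges from {n37} -> (n26, d=1), (n35, d=1).
Iteration 2: edges from {n26,n35} -> (n19, d=2), (n24, d=2), (n26, d=2). [UNION drops 1 duplicate row(s)]
Iteration 3: edges from {n19,n24,n26} -> (n19, d=3), (n24, d=3).
Iteration 4: no outgoing edges from {n19,n24}; recursion stops.
d values: 0, 1, 1, 2, 2, 2, 3, 3; the maximum is 3.

3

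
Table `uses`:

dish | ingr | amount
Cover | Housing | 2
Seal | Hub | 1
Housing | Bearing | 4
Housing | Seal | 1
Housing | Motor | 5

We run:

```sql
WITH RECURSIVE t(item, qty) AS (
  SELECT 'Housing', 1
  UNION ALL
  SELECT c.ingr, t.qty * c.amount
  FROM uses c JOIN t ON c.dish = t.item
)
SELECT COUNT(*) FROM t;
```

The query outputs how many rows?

Base: (Housing, qty=1).
Iteration 1: components of {Housing} -> Bearing = 1*4 = 4, Motor = 1*5 = 5, Seal = 1*1 = 1.
Iteration 2: components of {Bearing,Motor,Seal} -> Hub = 1*1 = 1.
Iteration 3: no further components; recursion stops.
Total rows emitted: 5.

5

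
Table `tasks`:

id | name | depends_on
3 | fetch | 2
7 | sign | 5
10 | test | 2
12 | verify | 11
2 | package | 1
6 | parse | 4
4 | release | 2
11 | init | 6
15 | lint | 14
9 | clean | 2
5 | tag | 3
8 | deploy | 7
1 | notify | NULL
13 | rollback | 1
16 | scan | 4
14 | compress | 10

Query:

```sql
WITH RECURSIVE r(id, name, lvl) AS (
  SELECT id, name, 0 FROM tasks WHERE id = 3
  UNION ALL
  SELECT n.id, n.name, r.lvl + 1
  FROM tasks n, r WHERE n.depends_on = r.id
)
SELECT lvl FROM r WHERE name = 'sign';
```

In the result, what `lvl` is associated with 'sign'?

2

Base: id=3 (fetch) at lvl 0.
Iteration 1: rows with depends_on in {3} -> tag (id 5, lvl 1).
Iteration 2: rows with depends_on in {5} -> sign (id 7, lvl 2).
Iteration 3: rows with depends_on in {7} -> deploy (id 8, lvl 3).
Iteration 4: no rows with depends_on in {8}; recursion stops.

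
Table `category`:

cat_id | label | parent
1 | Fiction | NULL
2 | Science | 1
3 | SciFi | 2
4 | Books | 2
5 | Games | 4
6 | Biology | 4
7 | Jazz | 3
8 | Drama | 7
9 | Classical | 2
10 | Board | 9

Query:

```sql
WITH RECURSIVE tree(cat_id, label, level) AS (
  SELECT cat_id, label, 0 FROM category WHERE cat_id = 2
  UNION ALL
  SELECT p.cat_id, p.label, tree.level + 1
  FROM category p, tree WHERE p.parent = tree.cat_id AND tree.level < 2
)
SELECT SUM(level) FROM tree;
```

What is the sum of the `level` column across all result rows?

Base: cat_id=2 (Science) at level 0.
Iteration 1: rows with parent in {2} -> SciFi (id 3, level 1), Books (id 4, level 1), Classical (id 9, level 1).
Iteration 2: rows with parent in {3,4,9} -> Games (id 5, level 2), Biology (id 6, level 2), Jazz (id 7, level 2), Board (id 10, level 2).
Iteration 3: level < 2 fails for all current rows; recursion stops.
SUM(level) = 0 + 1 + 1 + 1 + 2 + 2 + 2 + 2 = 11.

11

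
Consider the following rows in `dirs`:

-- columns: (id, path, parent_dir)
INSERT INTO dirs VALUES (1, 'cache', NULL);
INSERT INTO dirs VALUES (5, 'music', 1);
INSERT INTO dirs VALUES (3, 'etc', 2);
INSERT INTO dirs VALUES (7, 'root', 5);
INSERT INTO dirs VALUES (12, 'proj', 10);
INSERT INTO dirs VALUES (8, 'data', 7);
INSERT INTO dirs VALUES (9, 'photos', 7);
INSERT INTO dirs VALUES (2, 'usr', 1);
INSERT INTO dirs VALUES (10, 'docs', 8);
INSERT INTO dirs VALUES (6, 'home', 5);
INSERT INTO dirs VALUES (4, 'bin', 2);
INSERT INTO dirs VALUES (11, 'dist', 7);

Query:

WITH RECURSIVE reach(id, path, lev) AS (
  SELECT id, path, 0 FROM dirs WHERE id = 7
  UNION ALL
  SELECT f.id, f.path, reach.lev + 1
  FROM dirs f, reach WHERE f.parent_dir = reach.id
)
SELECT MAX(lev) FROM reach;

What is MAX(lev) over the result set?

3

Base: id=7 (root) at lev 0.
Iteration 1: rows with parent_dir in {7} -> data (id 8, lev 1), photos (id 9, lev 1), dist (id 11, lev 1).
Iteration 2: rows with parent_dir in {8,9,11} -> docs (id 10, lev 2).
Iteration 3: rows with parent_dir in {10} -> proj (id 12, lev 3).
Iteration 4: no rows with parent_dir in {12}; recursion stops.
lev values: 0, 1, 1, 1, 2, 3; the maximum is 3.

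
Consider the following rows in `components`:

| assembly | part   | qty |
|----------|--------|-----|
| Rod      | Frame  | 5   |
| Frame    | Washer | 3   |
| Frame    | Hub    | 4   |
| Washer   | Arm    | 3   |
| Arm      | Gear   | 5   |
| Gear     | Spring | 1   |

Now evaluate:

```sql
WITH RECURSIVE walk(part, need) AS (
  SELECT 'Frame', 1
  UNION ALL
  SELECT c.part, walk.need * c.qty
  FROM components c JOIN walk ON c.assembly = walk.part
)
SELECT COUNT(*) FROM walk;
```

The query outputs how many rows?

Base: (Frame, need=1).
Iteration 1: components of {Frame} -> Hub = 1*4 = 4, Washer = 1*3 = 3.
Iteration 2: components of {Hub,Washer} -> Arm = 3*3 = 9.
Iteration 3: components of {Arm} -> Gear = 9*5 = 45.
Iteration 4: components of {Gear} -> Spring = 45*1 = 45.
Iteration 5: no further components; recursion stops.
Total rows emitted: 6.

6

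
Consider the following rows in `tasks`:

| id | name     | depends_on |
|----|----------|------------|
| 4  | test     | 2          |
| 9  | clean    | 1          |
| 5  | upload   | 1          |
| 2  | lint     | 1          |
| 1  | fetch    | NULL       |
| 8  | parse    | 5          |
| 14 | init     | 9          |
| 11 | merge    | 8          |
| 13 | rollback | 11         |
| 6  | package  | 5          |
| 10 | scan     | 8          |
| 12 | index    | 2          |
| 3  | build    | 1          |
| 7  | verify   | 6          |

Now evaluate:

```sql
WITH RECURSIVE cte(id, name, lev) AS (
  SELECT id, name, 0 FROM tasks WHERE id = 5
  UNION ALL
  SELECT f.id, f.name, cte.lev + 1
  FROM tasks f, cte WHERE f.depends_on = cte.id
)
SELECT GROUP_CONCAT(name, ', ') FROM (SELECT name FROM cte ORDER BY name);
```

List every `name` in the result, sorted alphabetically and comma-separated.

Base: id=5 (upload) at lev 0.
Iteration 1: rows with depends_on in {5} -> package (id 6, lev 1), parse (id 8, lev 1).
Iteration 2: rows with depends_on in {6,8} -> verify (id 7, lev 2), scan (id 10, lev 2), merge (id 11, lev 2).
Iteration 3: rows with depends_on in {7,10,11} -> rollback (id 13, lev 3).
Iteration 4: no rows with depends_on in {13}; recursion stops.

merge, package, parse, rollback, scan, upload, verify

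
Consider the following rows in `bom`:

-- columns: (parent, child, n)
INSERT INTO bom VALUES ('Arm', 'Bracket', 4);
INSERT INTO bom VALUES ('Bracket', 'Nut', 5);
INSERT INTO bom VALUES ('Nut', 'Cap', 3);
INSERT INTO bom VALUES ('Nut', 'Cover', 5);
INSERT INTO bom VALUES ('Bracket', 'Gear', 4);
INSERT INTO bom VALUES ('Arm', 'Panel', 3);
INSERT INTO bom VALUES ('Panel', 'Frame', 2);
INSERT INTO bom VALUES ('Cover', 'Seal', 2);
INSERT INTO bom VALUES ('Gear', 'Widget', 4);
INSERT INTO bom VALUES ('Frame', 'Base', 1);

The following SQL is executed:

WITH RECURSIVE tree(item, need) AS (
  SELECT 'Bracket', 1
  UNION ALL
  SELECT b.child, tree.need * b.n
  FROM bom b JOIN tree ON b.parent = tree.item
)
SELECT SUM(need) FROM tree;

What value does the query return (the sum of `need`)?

Base: (Bracket, need=1).
Iteration 1: components of {Bracket} -> Gear = 1*4 = 4, Nut = 1*5 = 5.
Iteration 2: components of {Gear,Nut} -> Cap = 5*3 = 15, Cover = 5*5 = 25, Widget = 4*4 = 16.
Iteration 3: components of {Cap,Cover,Widget} -> Seal = 25*2 = 50.
Iteration 4: no further components; recursion stops.
SUM(need) = 1 + 5 + 4 + 15 + 25 + 16 + 50 = 116.

116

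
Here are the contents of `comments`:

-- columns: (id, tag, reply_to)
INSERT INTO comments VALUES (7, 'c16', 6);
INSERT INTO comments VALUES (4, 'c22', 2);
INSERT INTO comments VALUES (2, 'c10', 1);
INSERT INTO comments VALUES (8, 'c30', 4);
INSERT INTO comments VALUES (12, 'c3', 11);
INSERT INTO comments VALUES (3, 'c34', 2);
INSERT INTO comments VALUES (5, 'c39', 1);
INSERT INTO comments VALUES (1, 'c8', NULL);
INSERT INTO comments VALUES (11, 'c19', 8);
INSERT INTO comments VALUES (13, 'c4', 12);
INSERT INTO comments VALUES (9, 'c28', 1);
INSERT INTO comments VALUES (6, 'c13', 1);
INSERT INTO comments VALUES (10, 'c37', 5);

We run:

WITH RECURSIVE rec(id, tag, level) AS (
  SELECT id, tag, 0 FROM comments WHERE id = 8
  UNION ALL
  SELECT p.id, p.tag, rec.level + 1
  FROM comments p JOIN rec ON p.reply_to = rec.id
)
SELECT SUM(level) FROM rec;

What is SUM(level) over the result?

Base: id=8 (c30) at level 0.
Iteration 1: rows with reply_to in {8} -> c19 (id 11, level 1).
Iteration 2: rows with reply_to in {11} -> c3 (id 12, level 2).
Iteration 3: rows with reply_to in {12} -> c4 (id 13, level 3).
Iteration 4: no rows with reply_to in {13}; recursion stops.
SUM(level) = 0 + 1 + 2 + 3 = 6.

6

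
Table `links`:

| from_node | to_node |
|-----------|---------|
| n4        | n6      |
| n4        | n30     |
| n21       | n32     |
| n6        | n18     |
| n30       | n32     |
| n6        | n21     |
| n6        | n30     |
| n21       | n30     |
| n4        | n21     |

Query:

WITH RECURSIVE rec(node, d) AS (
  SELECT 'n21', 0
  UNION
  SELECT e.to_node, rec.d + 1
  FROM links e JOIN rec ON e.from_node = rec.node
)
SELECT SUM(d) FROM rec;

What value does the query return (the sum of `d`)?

Base: (n21, d=0).
Iteration 1: edges from {n21} -> (n30, d=1), (n32, d=1).
Iteration 2: edges from {n30,n32} -> (n32, d=2).
Iteration 3: no outgoing edges from {n32}; recursion stops.
SUM(d) = 0 + 1 + 1 + 2 = 4.

4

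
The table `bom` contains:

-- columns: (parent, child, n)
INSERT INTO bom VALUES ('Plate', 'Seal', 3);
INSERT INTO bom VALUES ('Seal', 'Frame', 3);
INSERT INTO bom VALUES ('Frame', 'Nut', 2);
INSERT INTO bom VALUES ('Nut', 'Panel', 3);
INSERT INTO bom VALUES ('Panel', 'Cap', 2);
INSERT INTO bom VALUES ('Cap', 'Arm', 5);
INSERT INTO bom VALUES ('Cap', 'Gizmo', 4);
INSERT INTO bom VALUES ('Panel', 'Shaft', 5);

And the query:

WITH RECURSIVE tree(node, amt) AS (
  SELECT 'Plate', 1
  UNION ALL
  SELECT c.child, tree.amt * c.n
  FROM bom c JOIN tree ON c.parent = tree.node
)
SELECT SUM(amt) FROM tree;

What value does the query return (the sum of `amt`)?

1435

Base: (Plate, amt=1).
Iteration 1: components of {Plate} -> Seal = 1*3 = 3.
Iteration 2: components of {Seal} -> Frame = 3*3 = 9.
Iteration 3: components of {Frame} -> Nut = 9*2 = 18.
Iteration 4: components of {Nut} -> Panel = 18*3 = 54.
Iteration 5: components of {Panel} -> Cap = 54*2 = 108, Shaft = 54*5 = 270.
Iteration 6: components of {Cap,Shaft} -> Arm = 108*5 = 540, Gizmo = 108*4 = 432.
Iteration 7: no further components; recursion stops.
SUM(amt) = 1 + 3 + 9 + 18 + 54 + 108 + 270 + 540 + 432 = 1435.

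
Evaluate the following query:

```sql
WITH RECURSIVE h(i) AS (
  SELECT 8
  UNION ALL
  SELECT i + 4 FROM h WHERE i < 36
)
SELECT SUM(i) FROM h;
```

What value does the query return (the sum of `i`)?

Base: i=8.
Iteration 1: 8 < 36 holds -> i = 8 + 4 = 12.
Iteration 2: 12 < 36 holds -> i = 12 + 4 = 16.
Iteration 3: 16 < 36 holds -> i = 16 + 4 = 20.
Iteration 4: 20 < 36 holds -> i = 20 + 4 = 24.
Iteration 5: 24 < 36 holds -> i = 24 + 4 = 28.
Iteration 6: 28 < 36 holds -> i = 28 + 4 = 32.
Iteration 7: 32 < 36 holds -> i = 32 + 4 = 36.
Iteration 8: 36 < 36 fails; recursion stops.
SUM(i) = 8 + 12 + 16 + 20 + 24 + 28 + 32 + 36 = 176.

176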